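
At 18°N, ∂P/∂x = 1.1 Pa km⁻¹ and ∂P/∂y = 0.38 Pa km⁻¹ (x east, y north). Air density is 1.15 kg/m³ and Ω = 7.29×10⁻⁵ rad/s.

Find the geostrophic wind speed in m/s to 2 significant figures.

Coriolis parameter at 18°N:
f = 2Ω sin φ = 2 × 7.29×10⁻⁵ × sin 18° = 4.51×10⁻⁵ s⁻¹
Component geostrophic relations (x east, y north):
u_g = −(1/(fρ)) ∂P/∂y,  v_g = (1/(fρ)) ∂P/∂x
u_g = −(0.38×10⁻³)/(4.51×10⁻⁵ × 1.15) = −7.33 m/s;  v_g = (1.1×10⁻³)/(4.51×10⁻⁵ × 1.15) = 21.2 m/s
|V_g| = √(u_g² + v_g²) = 22.5 m/s

22 m/s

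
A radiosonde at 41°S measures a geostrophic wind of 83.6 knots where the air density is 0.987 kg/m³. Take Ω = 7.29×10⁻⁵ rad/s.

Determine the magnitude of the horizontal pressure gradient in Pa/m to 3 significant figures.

4.06×10⁻³ Pa/m

Coriolis parameter at 41°S:
f = 2Ω sin φ = 2 × 7.29×10⁻⁵ × sin 41° = 9.57×10⁻⁵ s⁻¹
Wind speed in SI: 83.6 knots = 43.0 m/s
Geostrophic balance rearranged: |∂P/∂n| = f ρ V_g
|∂P/∂n| = 9.57×10⁻⁵ × 0.987 × 43.0 = 4.06×10⁻³ Pa/m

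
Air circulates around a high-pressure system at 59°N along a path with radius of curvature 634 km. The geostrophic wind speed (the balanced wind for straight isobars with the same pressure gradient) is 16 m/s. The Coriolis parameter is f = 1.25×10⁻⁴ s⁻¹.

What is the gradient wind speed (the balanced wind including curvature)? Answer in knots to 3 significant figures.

43.2 knots

Around a high, pressure-gradient force acts outward with centrifugal, so Coriolis balances both:
fV = (1/ρ)|∂P/∂n| + V²/R  →  V² − fR·V + fR·V_g = 0
With fR = 1.25×10⁻⁴ × 634×10³ m = 79.2 m/s:
V = [fR − √((fR)² − 4 fR V_g)]/2 = [79.2 − √(79.2² − 4×79.2×16)]/2 = 22.2 m/s
Supergeostrophic (V > V_g = 16 m/s), as expected around a high.
Converting: 22.2 m/s × 1.944 = 43.2 knots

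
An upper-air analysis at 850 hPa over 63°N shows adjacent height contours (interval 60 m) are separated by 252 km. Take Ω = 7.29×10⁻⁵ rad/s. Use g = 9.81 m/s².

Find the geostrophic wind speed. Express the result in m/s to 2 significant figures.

18 m/s

Coriolis parameter at 63°N:
f = 2Ω sin φ = 2 × 7.29×10⁻⁵ × sin 63° = 1.30×10⁻⁴ s⁻¹
Height gradient: |∂Z/∂n| = 60 m / 252000 m = 2.38×10⁻⁴
On a pressure surface, geostrophic balance gives V_g = (g/f)|∂Z/∂n|:
V_g = 9.81 × 2.38×10⁻⁴ / 1.30×10⁻⁴ = 18.0 m/s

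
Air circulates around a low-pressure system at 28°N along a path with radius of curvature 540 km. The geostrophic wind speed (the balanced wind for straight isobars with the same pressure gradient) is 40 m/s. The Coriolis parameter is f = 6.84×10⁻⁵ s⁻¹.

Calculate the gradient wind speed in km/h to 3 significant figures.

Around a low, centrifugal force acts outward with Coriolis, so pressure-gradient force balances both:
(1/ρ)|∂P/∂n| = fV + V²/R  →  V² + fR·V − fR·V_g = 0
With fR = 6.84×10⁻⁵ × 540×10³ m = 36.9 m/s:
V = [−fR + √((fR)² + 4 fR V_g)]/2 = [−36.9 + √(36.9² + 4×36.9×40)]/2 = 24.2 m/s
Subgeostrophic (V < V_g = 40 m/s), as expected around a low.
Converting: 24.2 m/s × 3.6 = 87.0 km/h

87.0 km/h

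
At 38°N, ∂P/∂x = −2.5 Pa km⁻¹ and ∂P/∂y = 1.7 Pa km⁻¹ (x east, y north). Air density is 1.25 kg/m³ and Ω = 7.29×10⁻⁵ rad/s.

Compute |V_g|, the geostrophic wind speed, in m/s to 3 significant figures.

26.9 m/s

Coriolis parameter at 38°N:
f = 2Ω sin φ = 2 × 7.29×10⁻⁵ × sin 38° = 8.98×10⁻⁵ s⁻¹
Component geostrophic relations (x east, y north):
u_g = −(1/(fρ)) ∂P/∂y,  v_g = (1/(fρ)) ∂P/∂x
u_g = −(1.7×10⁻³)/(8.98×10⁻⁵ × 1.25) = −15.2 m/s;  v_g = (−2.5×10⁻³)/(8.98×10⁻⁵ × 1.25) = −22.3 m/s
|V_g| = √(u_g² + v_g²) = 26.9 m/s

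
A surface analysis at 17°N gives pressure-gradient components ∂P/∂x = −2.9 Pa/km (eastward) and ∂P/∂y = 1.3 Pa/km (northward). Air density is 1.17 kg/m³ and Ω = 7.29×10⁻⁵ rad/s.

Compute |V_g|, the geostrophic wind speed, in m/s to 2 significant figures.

Coriolis parameter at 17°N:
f = 2Ω sin φ = 2 × 7.29×10⁻⁵ × sin 17° = 4.26×10⁻⁵ s⁻¹
Component geostrophic relations (x east, y north):
u_g = −(1/(fρ)) ∂P/∂y,  v_g = (1/(fρ)) ∂P/∂x
u_g = −(1.3×10⁻³)/(4.26×10⁻⁵ × 1.17) = −26.1 m/s;  v_g = (−2.9×10⁻³)/(4.26×10⁻⁵ × 1.17) = −58.1 m/s
|V_g| = √(u_g² + v_g²) = 63.7 m/s

64 m/s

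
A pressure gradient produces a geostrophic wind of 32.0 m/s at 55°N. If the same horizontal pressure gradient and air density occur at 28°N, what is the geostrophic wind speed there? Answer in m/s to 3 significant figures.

55.8 m/s

With the same pressure gradient and density, V_g ∝ 1/f ∝ 1/sin φ.
V₂ = V₁ · sin φ₁ / sin φ₂ = 32.0 × sin 55° / sin 28°
V₂ = 32.0 × 0.8192/0.4695 = 55.8 m/s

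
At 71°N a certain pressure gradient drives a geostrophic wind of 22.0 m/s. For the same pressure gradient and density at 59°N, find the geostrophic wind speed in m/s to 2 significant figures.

24 m/s

With the same pressure gradient and density, V_g ∝ 1/f ∝ 1/sin φ.
V₂ = V₁ · sin φ₁ / sin φ₂ = 22.0 × sin 71° / sin 59°
V₂ = 22.0 × 0.9455/0.8572 = 24 m/s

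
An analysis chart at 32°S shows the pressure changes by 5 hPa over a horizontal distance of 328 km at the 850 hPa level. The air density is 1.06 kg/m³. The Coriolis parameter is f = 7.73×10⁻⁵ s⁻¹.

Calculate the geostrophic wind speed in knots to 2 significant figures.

Pressure gradient: |∂P/∂n| = 500 Pa / 328000 m = 1.52×10⁻³ Pa/m
Geostrophic balance (pressure-gradient force = Coriolis force):
V_g = (1/(fρ)) |∂P/∂n| = 1.52×10⁻³ / (7.73×10⁻⁵ × 1.06) = 18.6 m/s
Converting: 18.6 m/s × 1.944 = 36 knots

36 knots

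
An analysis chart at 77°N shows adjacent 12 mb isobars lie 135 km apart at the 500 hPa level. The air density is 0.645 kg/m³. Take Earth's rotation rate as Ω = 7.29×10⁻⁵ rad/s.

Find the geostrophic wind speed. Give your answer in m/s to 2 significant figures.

97 m/s

Coriolis parameter at 77°N:
f = 2Ω sin φ = 2 × 7.29×10⁻⁵ × sin 77° = 1.42×10⁻⁴ s⁻¹
Pressure gradient: |∂P/∂n| = 1200 Pa / 135000 m = 8.89×10⁻³ Pa/m
Geostrophic balance (pressure-gradient force = Coriolis force):
V_g = (1/(fρ)) |∂P/∂n| = 8.89×10⁻³ / (1.42×10⁻⁴ × 0.645) = 97.0 m/s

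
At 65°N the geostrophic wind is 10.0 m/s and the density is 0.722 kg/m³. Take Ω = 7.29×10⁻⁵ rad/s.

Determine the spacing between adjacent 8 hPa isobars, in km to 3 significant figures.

Coriolis parameter at 65°N:
f = 2Ω sin φ = 2 × 7.29×10⁻⁵ × sin 65° = 1.32×10⁻⁴ s⁻¹
Geostrophic balance rearranged: |∂P/∂n| = f ρ V_g
|∂P/∂n| = 1.32×10⁻⁴ × 0.722 × 10.0 = 9.54×10⁻⁴ Pa/m
Isobar spacing: Δn = ΔP/|∂P/∂n| = 800 Pa / 9.54×10⁻⁴ Pa/m = 838532 m ≈ 839 km

839 km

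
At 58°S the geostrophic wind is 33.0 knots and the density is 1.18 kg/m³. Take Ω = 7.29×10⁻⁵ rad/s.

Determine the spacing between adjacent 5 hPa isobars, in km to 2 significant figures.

Coriolis parameter at 58°S:
f = 2Ω sin φ = 2 × 7.29×10⁻⁵ × sin 58° = 1.24×10⁻⁴ s⁻¹
Wind speed in SI: 33.0 knots = 17.0 m/s
Geostrophic balance rearranged: |∂P/∂n| = f ρ V_g
|∂P/∂n| = 1.24×10⁻⁴ × 1.18 × 17.0 = 2.48×10⁻³ Pa/m
Isobar spacing: Δn = ΔP/|∂P/∂n| = 500 Pa / 2.48×10⁻³ Pa/m = 201864 m ≈ 200 km

200 km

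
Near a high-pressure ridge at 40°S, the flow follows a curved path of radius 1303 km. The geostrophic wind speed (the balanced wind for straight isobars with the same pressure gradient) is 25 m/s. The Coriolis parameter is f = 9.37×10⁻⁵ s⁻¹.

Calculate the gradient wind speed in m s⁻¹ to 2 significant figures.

35 m s⁻¹

Around a high, pressure-gradient force acts outward with centrifugal, so Coriolis balances both:
fV = (1/ρ)|∂P/∂n| + V²/R  →  V² − fR·V + fR·V_g = 0
With fR = 9.37×10⁻⁵ × 1303×10³ m = 122 m/s:
V = [fR − √((fR)² − 4 fR V_g)]/2 = [122 − √(122² − 4×122×25)]/2 = 35.1 m/s
Supergeostrophic (V > V_g = 25 m/s), as expected around a high.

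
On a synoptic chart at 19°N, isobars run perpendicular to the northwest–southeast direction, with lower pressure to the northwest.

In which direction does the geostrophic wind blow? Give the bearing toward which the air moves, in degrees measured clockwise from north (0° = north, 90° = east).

The pressure-gradient force points toward the northwest (bearing 315°).
Geostrophic balance: in the Northern Hemisphere the Coriolis force deflects motion to the right, so the geostrophic wind blows 90° to the right of the pressure-gradient force (low pressure on the left).
Rotating 315° by 90° clockwise gives 045° — the wind blows toward the northeast.

045°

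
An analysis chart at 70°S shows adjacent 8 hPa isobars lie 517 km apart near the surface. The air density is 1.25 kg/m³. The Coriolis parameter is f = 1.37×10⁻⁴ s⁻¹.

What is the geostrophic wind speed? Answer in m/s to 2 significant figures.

9.0 m/s

Pressure gradient: |∂P/∂n| = 800 Pa / 517000 m = 1.55×10⁻³ Pa/m
Geostrophic balance (pressure-gradient force = Coriolis force):
V_g = (1/(fρ)) |∂P/∂n| = 1.55×10⁻³ / (1.37×10⁻⁴ × 1.25) = 9.04 m/s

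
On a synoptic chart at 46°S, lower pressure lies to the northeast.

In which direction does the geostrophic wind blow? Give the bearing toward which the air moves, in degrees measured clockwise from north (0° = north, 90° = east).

The pressure-gradient force points toward the northeast (bearing 045°).
Geostrophic balance: in the Southern Hemisphere the Coriolis force deflects motion to the left, so the geostrophic wind blows 90° to the left of the pressure-gradient force (low pressure on the right).
Rotating 045° by 90° counterclockwise gives 315° — the wind blows toward the northwest.

315°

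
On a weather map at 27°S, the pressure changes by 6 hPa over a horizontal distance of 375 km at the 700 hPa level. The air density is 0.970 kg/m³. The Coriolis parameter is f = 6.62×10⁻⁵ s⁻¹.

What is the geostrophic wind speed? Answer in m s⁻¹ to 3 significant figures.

24.9 m s⁻¹

Pressure gradient: |∂P/∂n| = 600 Pa / 375000 m = 1.60×10⁻³ Pa/m
Geostrophic balance (pressure-gradient force = Coriolis force):
V_g = (1/(fρ)) |∂P/∂n| = 1.60×10⁻³ / (6.62×10⁻⁵ × 0.970) = 24.9 m/s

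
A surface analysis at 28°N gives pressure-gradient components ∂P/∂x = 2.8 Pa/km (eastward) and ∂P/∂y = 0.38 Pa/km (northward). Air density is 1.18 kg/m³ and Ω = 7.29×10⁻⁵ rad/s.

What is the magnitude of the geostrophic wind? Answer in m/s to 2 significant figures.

35 m/s

Coriolis parameter at 28°N:
f = 2Ω sin φ = 2 × 7.29×10⁻⁵ × sin 28° = 6.84×10⁻⁵ s⁻¹
Component geostrophic relations (x east, y north):
u_g = −(1/(fρ)) ∂P/∂y,  v_g = (1/(fρ)) ∂P/∂x
u_g = −(0.38×10⁻³)/(6.84×10⁻⁵ × 1.18) = −4.70 m/s;  v_g = (2.8×10⁻³)/(6.84×10⁻⁵ × 1.18) = 34.7 m/s
|V_g| = √(u_g² + v_g²) = 35.0 m/s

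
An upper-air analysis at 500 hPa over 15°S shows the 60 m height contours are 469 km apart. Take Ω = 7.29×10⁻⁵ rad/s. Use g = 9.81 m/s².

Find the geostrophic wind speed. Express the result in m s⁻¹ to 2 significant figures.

33 m s⁻¹

Coriolis parameter at 15°S:
f = 2Ω sin φ = 2 × 7.29×10⁻⁵ × sin 15° = 3.77×10⁻⁵ s⁻¹
Height gradient: |∂Z/∂n| = 60 m / 469000 m = 1.28×10⁻⁴
On a pressure surface, geostrophic balance gives V_g = (g/f)|∂Z/∂n|:
V_g = 9.81 × 1.28×10⁻⁴ / 3.77×10⁻⁵ = 33.3 m/s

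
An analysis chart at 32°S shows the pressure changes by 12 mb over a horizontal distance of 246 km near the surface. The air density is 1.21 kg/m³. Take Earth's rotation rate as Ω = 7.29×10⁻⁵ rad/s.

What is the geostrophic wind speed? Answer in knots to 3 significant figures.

Coriolis parameter at 32°S:
f = 2Ω sin φ = 2 × 7.29×10⁻⁵ × sin 32° = 7.73×10⁻⁵ s⁻¹
Pressure gradient: |∂P/∂n| = 1200 Pa / 246000 m = 4.88×10⁻³ Pa/m
Geostrophic balance (pressure-gradient force = Coriolis force):
V_g = (1/(fρ)) |∂P/∂n| = 4.88×10⁻³ / (7.73×10⁻⁵ × 1.21) = 52.2 m/s
Converting: 52.2 m/s × 1.944 = 101 knots

101 knots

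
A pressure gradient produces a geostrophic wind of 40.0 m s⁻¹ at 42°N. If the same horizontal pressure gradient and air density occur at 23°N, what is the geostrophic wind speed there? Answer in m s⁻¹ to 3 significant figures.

68.5 m s⁻¹

With the same pressure gradient and density, V_g ∝ 1/f ∝ 1/sin φ.
V₂ = V₁ · sin φ₁ / sin φ₂ = 40.0 × sin 42° / sin 23°
V₂ = 40.0 × 0.6691/0.3907 = 68.5 m s⁻¹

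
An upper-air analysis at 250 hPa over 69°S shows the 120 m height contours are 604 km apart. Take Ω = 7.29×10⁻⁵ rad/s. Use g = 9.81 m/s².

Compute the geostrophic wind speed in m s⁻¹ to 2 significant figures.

Coriolis parameter at 69°S:
f = 2Ω sin φ = 2 × 7.29×10⁻⁵ × sin 69° = 1.36×10⁻⁴ s⁻¹
Height gradient: |∂Z/∂n| = 120 m / 604000 m = 1.99×10⁻⁴
On a pressure surface, geostrophic balance gives V_g = (g/f)|∂Z/∂n|:
V_g = 9.81 × 1.99×10⁻⁴ / 1.36×10⁻⁴ = 14.3 m/s

14 m s⁻¹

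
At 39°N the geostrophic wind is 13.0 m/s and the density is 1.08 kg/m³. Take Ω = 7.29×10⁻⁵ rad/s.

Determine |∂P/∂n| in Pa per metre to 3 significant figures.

1.29×10⁻³ Pa/m

Coriolis parameter at 39°N:
f = 2Ω sin φ = 2 × 7.29×10⁻⁵ × sin 39° = 9.18×10⁻⁵ s⁻¹
Geostrophic balance rearranged: |∂P/∂n| = f ρ V_g
|∂P/∂n| = 9.18×10⁻⁵ × 1.08 × 13.0 = 1.29×10⁻³ Pa/m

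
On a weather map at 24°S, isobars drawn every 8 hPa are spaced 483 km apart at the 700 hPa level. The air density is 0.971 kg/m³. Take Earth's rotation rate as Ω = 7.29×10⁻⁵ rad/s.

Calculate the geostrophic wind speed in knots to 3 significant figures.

Coriolis parameter at 24°S:
f = 2Ω sin φ = 2 × 7.29×10⁻⁵ × sin 24° = 5.93×10⁻⁵ s⁻¹
Pressure gradient: |∂P/∂n| = 800 Pa / 483000 m = 1.66×10⁻³ Pa/m
Geostrophic balance (pressure-gradient force = Coriolis force):
V_g = (1/(fρ)) |∂P/∂n| = 1.66×10⁻³ / (5.93×10⁻⁵ × 0.971) = 28.8 m/s
Converting: 28.8 m/s × 1.944 = 55.9 knots

55.9 knots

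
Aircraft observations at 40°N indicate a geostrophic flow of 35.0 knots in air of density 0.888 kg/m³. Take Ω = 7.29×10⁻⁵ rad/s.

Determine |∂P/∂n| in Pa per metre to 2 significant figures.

Coriolis parameter at 40°N:
f = 2Ω sin φ = 2 × 7.29×10⁻⁵ × sin 40° = 9.37×10⁻⁵ s⁻¹
Wind speed in SI: 35.0 knots = 18.0 m/s
Geostrophic balance rearranged: |∂P/∂n| = f ρ V_g
|∂P/∂n| = 9.37×10⁻⁵ × 0.888 × 18.0 = 1.50×10⁻³ Pa/m

1.5×10⁻³ Pa/m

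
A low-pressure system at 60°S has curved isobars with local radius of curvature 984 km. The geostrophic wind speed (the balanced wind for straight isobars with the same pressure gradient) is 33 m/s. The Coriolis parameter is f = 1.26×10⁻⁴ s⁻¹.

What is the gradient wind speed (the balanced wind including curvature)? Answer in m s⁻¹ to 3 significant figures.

Around a low, centrifugal force acts outward with Coriolis, so pressure-gradient force balances both:
(1/ρ)|∂P/∂n| = fV + V²/R  →  V² + fR·V − fR·V_g = 0
With fR = 1.26×10⁻⁴ × 984×10³ m = 124 m/s:
V = [−fR + √((fR)² + 4 fR V_g)]/2 = [−124 + √(124² + 4×124×33)]/2 = 27.1 m/s
Subgeostrophic (V < V_g = 33 m/s), as expected around a low.

27.1 m s⁻¹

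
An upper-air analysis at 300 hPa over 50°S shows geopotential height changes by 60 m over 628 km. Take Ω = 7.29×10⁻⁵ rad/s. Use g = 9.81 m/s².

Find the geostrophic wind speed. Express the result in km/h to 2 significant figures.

Coriolis parameter at 50°S:
f = 2Ω sin φ = 2 × 7.29×10⁻⁵ × sin 50° = 1.12×10⁻⁴ s⁻¹
Height gradient: |∂Z/∂n| = 60 m / 628000 m = 9.55×10⁻⁵
On a pressure surface, geostrophic balance gives V_g = (g/f)|∂Z/∂n|:
V_g = 9.81 × 9.55×10⁻⁵ / 1.12×10⁻⁴ = 8.39 m/s
Converting: 8.39 m/s × 3.6 = 30 km/h

30 km/h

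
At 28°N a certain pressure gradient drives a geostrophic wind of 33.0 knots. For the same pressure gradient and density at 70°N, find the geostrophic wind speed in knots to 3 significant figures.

16.5 knots

With the same pressure gradient and density, V_g ∝ 1/f ∝ 1/sin φ.
V₂ = V₁ · sin φ₁ / sin φ₂ = 33.0 × sin 28° / sin 70°
V₂ = 33.0 × 0.4695/0.9397 = 16.5 knots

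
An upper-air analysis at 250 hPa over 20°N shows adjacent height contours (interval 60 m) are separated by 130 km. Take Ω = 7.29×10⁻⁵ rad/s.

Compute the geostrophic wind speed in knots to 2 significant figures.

Coriolis parameter at 20°N:
f = 2Ω sin φ = 2 × 7.29×10⁻⁵ × sin 20° = 4.99×10⁻⁵ s⁻¹
Height gradient: |∂Z/∂n| = 60 m / 130000 m = 4.62×10⁻⁴
On a pressure surface, geostrophic balance gives V_g = (g/f)|∂Z/∂n|:
V_g = 9.81 × 4.62×10⁻⁴ / 4.99×10⁻⁵ = 90.8 m/s
Converting: 90.8 m/s × 1.944 = 180 knots

180 knots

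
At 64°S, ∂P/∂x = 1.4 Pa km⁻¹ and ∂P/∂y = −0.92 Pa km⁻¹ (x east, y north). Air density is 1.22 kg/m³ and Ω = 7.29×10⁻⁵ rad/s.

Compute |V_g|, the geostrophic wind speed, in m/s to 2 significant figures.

10 m/s

Coriolis parameter at 64°S:
f = 2Ω sin φ = 2 × 7.29×10⁻⁵ × sin 64° = 1.31×10⁻⁴ s⁻¹
In the Southern Hemisphere f is negative: f = −1.31×10⁻⁴ s⁻¹.
Component geostrophic relations (x east, y north):
u_g = −(1/(fρ)) ∂P/∂y,  v_g = (1/(fρ)) ∂P/∂x
u_g = −(−0.92×10⁻³)/(−1.31×10⁻⁴ × 1.22) = −5.75 m/s;  v_g = (1.4×10⁻³)/(−1.31×10⁻⁴ × 1.22) = −8.76 m/s
|V_g| = √(u_g² + v_g²) = 10.5 m/s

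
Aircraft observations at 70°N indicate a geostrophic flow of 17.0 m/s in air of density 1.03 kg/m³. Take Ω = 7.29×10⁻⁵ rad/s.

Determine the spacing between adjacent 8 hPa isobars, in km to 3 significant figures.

Coriolis parameter at 70°N:
f = 2Ω sin φ = 2 × 7.29×10⁻⁵ × sin 70° = 1.37×10⁻⁴ s⁻¹
Geostrophic balance rearranged: |∂P/∂n| = f ρ V_g
|∂P/∂n| = 1.37×10⁻⁴ × 1.03 × 17.0 = 2.40×10⁻³ Pa/m
Isobar spacing: Δn = ΔP/|∂P/∂n| = 800 Pa / 2.40×10⁻³ Pa/m = 333473 m ≈ 333 km

333 km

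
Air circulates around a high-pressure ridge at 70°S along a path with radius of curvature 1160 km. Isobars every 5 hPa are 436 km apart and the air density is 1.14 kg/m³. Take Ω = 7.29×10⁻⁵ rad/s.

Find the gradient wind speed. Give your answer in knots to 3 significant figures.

15.0 knots

Coriolis parameter at 70°S:
f = 2Ω sin φ = 2 × 7.29×10⁻⁵ × sin 70° = 1.37×10⁻⁴ s⁻¹
Pressure gradient: |∂P/∂n| = 500 Pa / 436000 m = 1.15×10⁻³ Pa/m
Geostrophic speed: V_g = |∂P/∂n|/(fρ) = 1.15×10⁻³/(1.37×10⁻⁴ × 1.14) = 7.34 m/s
Around a high, pressure-gradient force acts outward with centrifugal, so Coriolis balances both:
fV = (1/ρ)|∂P/∂n| + V²/R  →  V² − fR·V + fR·V_g = 0
With fR = 1.37×10⁻⁴ × 1160×10³ m = 159 m/s:
V = [fR − √((fR)² − 4 fR V_g)]/2 = [159 − √(159² − 4×159×7.34)]/2 = 7.72 m/s
Supergeostrophic (V > V_g = 7.34 m/s), as expected around a high.
Converting: 7.72 m/s × 1.944 = 15.0 knots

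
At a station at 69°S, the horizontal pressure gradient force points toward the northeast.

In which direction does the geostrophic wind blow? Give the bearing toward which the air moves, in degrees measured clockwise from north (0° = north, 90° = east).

315°

The pressure-gradient force points toward the northeast (bearing 045°).
Geostrophic balance: in the Southern Hemisphere the Coriolis force deflects motion to the left, so the geostrophic wind blows 90° to the left of the pressure-gradient force (low pressure on the right).
Rotating 045° by 90° counterclockwise gives 315° — the wind blows toward the northwest.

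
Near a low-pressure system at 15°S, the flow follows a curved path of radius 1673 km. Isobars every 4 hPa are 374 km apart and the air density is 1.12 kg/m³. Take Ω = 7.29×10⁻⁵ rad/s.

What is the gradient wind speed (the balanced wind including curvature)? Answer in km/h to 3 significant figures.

69.7 km/h

Coriolis parameter at 15°S:
f = 2Ω sin φ = 2 × 7.29×10⁻⁵ × sin 15° = 3.77×10⁻⁵ s⁻¹
Pressure gradient: |∂P/∂n| = 400 Pa / 374000 m = 1.07×10⁻³ Pa/m
Geostrophic speed: V_g = |∂P/∂n|/(fρ) = 1.07×10⁻³/(3.77×10⁻⁵ × 1.12) = 25.3 m/s
Around a low, centrifugal force acts outward with Coriolis, so pressure-gradient force balances both:
(1/ρ)|∂P/∂n| = fV + V²/R  →  V² + fR·V − fR·V_g = 0
With fR = 3.77×10⁻⁵ × 1673×10³ m = 63.1 m/s:
V = [−fR + √((fR)² + 4 fR V_g)]/2 = [−63.1 + √(63.1² + 4×63.1×25.3)]/2 = 19.4 m/s
Subgeostrophic (V < V_g = 25.3 m/s), as expected around a low.
Converting: 19.4 m/s × 3.6 = 69.7 km/h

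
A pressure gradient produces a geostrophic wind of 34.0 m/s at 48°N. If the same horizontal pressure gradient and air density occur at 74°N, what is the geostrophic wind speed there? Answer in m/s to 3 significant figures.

26.3 m/s

With the same pressure gradient and density, V_g ∝ 1/f ∝ 1/sin φ.
V₂ = V₁ · sin φ₁ / sin φ₂ = 34.0 × sin 48° / sin 74°
V₂ = 34.0 × 0.7431/0.9613 = 26.3 m/s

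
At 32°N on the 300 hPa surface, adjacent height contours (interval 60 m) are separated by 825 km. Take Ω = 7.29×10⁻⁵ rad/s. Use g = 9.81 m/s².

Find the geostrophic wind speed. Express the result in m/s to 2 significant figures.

Coriolis parameter at 32°N:
f = 2Ω sin φ = 2 × 7.29×10⁻⁵ × sin 32° = 7.73×10⁻⁵ s⁻¹
Height gradient: |∂Z/∂n| = 60 m / 825000 m = 7.27×10⁻⁵
On a pressure surface, geostrophic balance gives V_g = (g/f)|∂Z/∂n|:
V_g = 9.81 × 7.27×10⁻⁵ / 7.73×10⁻⁵ = 9.23 m/s

9.2 m/s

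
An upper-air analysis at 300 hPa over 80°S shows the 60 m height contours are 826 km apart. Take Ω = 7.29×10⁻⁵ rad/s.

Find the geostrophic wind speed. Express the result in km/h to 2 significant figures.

Coriolis parameter at 80°S:
f = 2Ω sin φ = 2 × 7.29×10⁻⁵ × sin 80° = 1.44×10⁻⁴ s⁻¹
Height gradient: |∂Z/∂n| = 60 m / 826000 m = 7.26×10⁻⁵
On a pressure surface, geostrophic balance gives V_g = (g/f)|∂Z/∂n|:
V_g = 9.81 × 7.26×10⁻⁵ / 1.44×10⁻⁴ = 4.96 m/s
Converting: 4.96 m/s × 3.6 = 18 km/h

18 km/h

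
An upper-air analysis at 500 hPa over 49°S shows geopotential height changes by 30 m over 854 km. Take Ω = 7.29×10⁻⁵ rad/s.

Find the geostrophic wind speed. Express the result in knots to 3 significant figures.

6.09 knots

Coriolis parameter at 49°S:
f = 2Ω sin φ = 2 × 7.29×10⁻⁵ × sin 49° = 1.10×10⁻⁴ s⁻¹
Height gradient: |∂Z/∂n| = 30 m / 854000 m = 3.51×10⁻⁵
On a pressure surface, geostrophic balance gives V_g = (g/f)|∂Z/∂n|:
V_g = 9.81 × 3.51×10⁻⁵ / 1.10×10⁻⁴ = 3.13 m/s
Converting: 3.13 m/s × 1.944 = 6.09 knots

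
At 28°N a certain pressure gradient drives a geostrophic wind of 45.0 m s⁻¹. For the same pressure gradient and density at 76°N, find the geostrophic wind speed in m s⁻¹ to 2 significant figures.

With the same pressure gradient and density, V_g ∝ 1/f ∝ 1/sin φ.
V₂ = V₁ · sin φ₁ / sin φ₂ = 45.0 × sin 28° / sin 76°
V₂ = 45.0 × 0.4695/0.9703 = 22 m s⁻¹

22 m s⁻¹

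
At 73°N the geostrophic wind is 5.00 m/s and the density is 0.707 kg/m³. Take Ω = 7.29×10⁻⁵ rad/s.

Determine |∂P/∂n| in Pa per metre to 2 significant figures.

4.9×10⁻⁴ Pa/m

Coriolis parameter at 73°N:
f = 2Ω sin φ = 2 × 7.29×10⁻⁵ × sin 73° = 1.39×10⁻⁴ s⁻¹
Geostrophic balance rearranged: |∂P/∂n| = f ρ V_g
|∂P/∂n| = 1.39×10⁻⁴ × 0.707 × 5.00 = 4.93×10⁻⁴ Pa/m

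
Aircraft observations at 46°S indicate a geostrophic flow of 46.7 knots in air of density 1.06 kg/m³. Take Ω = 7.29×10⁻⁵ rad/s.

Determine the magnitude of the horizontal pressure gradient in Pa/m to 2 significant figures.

Coriolis parameter at 46°S:
f = 2Ω sin φ = 2 × 7.29×10⁻⁵ × sin 46° = 1.05×10⁻⁴ s⁻¹
Wind speed in SI: 46.7 knots = 24.0 m/s
Geostrophic balance rearranged: |∂P/∂n| = f ρ V_g
|∂P/∂n| = 1.05×10⁻⁴ × 1.06 × 24.0 = 2.67×10⁻³ Pa/m

2.7×10⁻³ Pa/m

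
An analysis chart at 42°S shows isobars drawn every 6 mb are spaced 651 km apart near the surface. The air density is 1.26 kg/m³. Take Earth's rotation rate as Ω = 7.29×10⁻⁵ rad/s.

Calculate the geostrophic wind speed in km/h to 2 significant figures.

Coriolis parameter at 42°S:
f = 2Ω sin φ = 2 × 7.29×10⁻⁵ × sin 42° = 9.76×10⁻⁵ s⁻¹
Pressure gradient: |∂P/∂n| = 600 Pa / 651000 m = 9.22×10⁻⁴ Pa/m
Geostrophic balance (pressure-gradient force = Coriolis force):
V_g = (1/(fρ)) |∂P/∂n| = 9.22×10⁻⁴ / (9.76×10⁻⁵ × 1.26) = 7.50 m/s
Converting: 7.50 m/s × 3.6 = 27 km/h

27 km/h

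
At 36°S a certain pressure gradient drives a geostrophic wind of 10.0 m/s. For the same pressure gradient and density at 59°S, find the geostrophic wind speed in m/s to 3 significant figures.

6.86 m/s

With the same pressure gradient and density, V_g ∝ 1/f ∝ 1/sin φ.
V₂ = V₁ · sin φ₁ / sin φ₂ = 10.0 × sin 36° / sin 59°
V₂ = 10.0 × 0.5878/0.8572 = 6.86 m/s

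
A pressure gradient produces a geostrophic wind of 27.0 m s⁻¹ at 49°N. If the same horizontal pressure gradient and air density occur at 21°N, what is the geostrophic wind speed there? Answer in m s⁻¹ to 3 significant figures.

56.9 m s⁻¹

With the same pressure gradient and density, V_g ∝ 1/f ∝ 1/sin φ.
V₂ = V₁ · sin φ₁ / sin φ₂ = 27.0 × sin 49° / sin 21°
V₂ = 27.0 × 0.7547/0.3584 = 56.9 m s⁻¹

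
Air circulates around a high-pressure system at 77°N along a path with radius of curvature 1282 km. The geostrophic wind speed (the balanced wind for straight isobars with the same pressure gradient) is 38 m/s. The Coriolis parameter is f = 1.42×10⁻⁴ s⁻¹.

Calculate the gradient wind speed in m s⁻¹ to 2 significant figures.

54 m s⁻¹

Around a high, pressure-gradient force acts outward with centrifugal, so Coriolis balances both:
fV = (1/ρ)|∂P/∂n| + V²/R  →  V² − fR·V + fR·V_g = 0
With fR = 1.42×10⁻⁴ × 1282×10³ m = 182 m/s:
V = [fR − √((fR)² − 4 fR V_g)]/2 = [182 − √(182² − 4×182×38)]/2 = 54 m/s
Supergeostrophic (V > V_g = 38 m/s), as expected around a high.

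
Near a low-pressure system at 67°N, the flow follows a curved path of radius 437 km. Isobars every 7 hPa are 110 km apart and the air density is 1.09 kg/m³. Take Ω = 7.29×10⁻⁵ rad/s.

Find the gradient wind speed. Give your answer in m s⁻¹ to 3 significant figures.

Coriolis parameter at 67°N:
f = 2Ω sin φ = 2 × 7.29×10⁻⁵ × sin 67° = 1.34×10⁻⁴ s⁻¹
Pressure gradient: |∂P/∂n| = 700 Pa / 110000 m = 6.36×10⁻³ Pa/m
Geostrophic speed: V_g = |∂P/∂n|/(fρ) = 6.36×10⁻³/(1.34×10⁻⁴ × 1.09) = 43.5 m/s
Around a low, centrifugal force acts outward with Coriolis, so pressure-gradient force balances both:
(1/ρ)|∂P/∂n| = fV + V²/R  →  V² + fR·V − fR·V_g = 0
With fR = 1.34×10⁻⁴ × 437×10³ m = 58.6 m/s:
V = [−fR + √((fR)² + 4 fR V_g)]/2 = [−58.6 + √(58.6² + 4×58.6×43.5)]/2 = 29.1 m/s
Subgeostrophic (V < V_g = 43.5 m/s), as expected around a low.

29.1 m s⁻¹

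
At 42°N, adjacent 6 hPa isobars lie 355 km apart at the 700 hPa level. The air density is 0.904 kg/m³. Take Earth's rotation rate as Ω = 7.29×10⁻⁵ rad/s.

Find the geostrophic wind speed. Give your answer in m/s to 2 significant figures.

19 m/s

Coriolis parameter at 42°N:
f = 2Ω sin φ = 2 × 7.29×10⁻⁵ × sin 42° = 9.76×10⁻⁵ s⁻¹
Pressure gradient: |∂P/∂n| = 600 Pa / 355000 m = 1.69×10⁻³ Pa/m
Geostrophic balance (pressure-gradient force = Coriolis force):
V_g = (1/(fρ)) |∂P/∂n| = 1.69×10⁻³ / (9.76×10⁻⁵ × 0.904) = 19.2 m/s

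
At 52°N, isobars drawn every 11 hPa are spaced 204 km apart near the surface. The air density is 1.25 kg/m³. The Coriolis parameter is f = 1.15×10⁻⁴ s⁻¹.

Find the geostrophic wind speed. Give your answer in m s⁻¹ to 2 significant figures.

38 m s⁻¹

Pressure gradient: |∂P/∂n| = 1100 Pa / 204000 m = 5.39×10⁻³ Pa/m
Geostrophic balance (pressure-gradient force = Coriolis force):
V_g = (1/(fρ)) |∂P/∂n| = 5.39×10⁻³ / (1.15×10⁻⁴ × 1.25) = 37.5 m/s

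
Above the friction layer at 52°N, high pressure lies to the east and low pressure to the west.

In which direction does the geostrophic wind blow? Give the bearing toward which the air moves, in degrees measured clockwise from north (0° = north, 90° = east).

The pressure-gradient force points toward the west (bearing 270°).
Geostrophic balance: in the Northern Hemisphere the Coriolis force deflects motion to the right, so the geostrophic wind blows 90° to the right of the pressure-gradient force (low pressure on the left).
Rotating 270° by 90° clockwise gives 000° — the wind blows toward the north.

000°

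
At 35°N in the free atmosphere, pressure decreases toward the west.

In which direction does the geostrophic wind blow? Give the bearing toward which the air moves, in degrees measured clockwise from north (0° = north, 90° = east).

000°

The pressure-gradient force points toward the west (bearing 270°).
Geostrophic balance: in the Northern Hemisphere the Coriolis force deflects motion to the right, so the geostrophic wind blows 90° to the right of the pressure-gradient force (low pressure on the left).
Rotating 270° by 90° clockwise gives 000° — the wind blows toward the north.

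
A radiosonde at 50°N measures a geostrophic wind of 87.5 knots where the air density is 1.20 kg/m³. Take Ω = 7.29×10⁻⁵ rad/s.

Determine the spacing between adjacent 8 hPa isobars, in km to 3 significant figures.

Coriolis parameter at 50°N:
f = 2Ω sin φ = 2 × 7.29×10⁻⁵ × sin 50° = 1.12×10⁻⁴ s⁻¹
Wind speed in SI: 87.5 knots = 45.0 m/s
Geostrophic balance rearranged: |∂P/∂n| = f ρ V_g
|∂P/∂n| = 1.12×10⁻⁴ × 1.20 × 45.0 = 6.03×10⁻³ Pa/m
Isobar spacing: Δn = ΔP/|∂P/∂n| = 800 Pa / 6.03×10⁻³ Pa/m = 132602 m ≈ 133 km

133 km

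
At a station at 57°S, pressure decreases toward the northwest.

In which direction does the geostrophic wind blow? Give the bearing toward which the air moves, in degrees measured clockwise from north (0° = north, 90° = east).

225°

The pressure-gradient force points toward the northwest (bearing 315°).
Geostrophic balance: in the Southern Hemisphere the Coriolis force deflects motion to the left, so the geostrophic wind blows 90° to the left of the pressure-gradient force (low pressure on the right).
Rotating 315° by 90° counterclockwise gives 225° — the wind blows toward the southwest.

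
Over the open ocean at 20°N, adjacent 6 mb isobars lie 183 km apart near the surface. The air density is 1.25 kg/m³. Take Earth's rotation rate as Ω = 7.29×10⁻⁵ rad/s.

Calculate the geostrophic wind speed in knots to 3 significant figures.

102 knots

Coriolis parameter at 20°N:
f = 2Ω sin φ = 2 × 7.29×10⁻⁵ × sin 20° = 4.99×10⁻⁵ s⁻¹
Pressure gradient: |∂P/∂n| = 600 Pa / 183000 m = 3.28×10⁻³ Pa/m
Geostrophic balance (pressure-gradient force = Coriolis force):
V_g = (1/(fρ)) |∂P/∂n| = 3.28×10⁻³ / (4.99×10⁻⁵ × 1.25) = 52.6 m/s
Converting: 52.6 m/s × 1.944 = 102 knots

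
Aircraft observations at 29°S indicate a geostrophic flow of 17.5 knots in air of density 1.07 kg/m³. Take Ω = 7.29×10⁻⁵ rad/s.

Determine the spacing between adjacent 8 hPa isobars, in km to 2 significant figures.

1200 km

Coriolis parameter at 29°S:
f = 2Ω sin φ = 2 × 7.29×10⁻⁵ × sin 29° = 7.07×10⁻⁵ s⁻¹
Wind speed in SI: 17.5 knots = 9.00 m/s
Geostrophic balance rearranged: |∂P/∂n| = f ρ V_g
|∂P/∂n| = 7.07×10⁻⁵ × 1.07 × 9.00 = 6.81×10⁻⁴ Pa/m
Isobar spacing: Δn = ΔP/|∂P/∂n| = 800 Pa / 6.81×10⁻⁴ Pa/m = 1174901 m ≈ 1200 km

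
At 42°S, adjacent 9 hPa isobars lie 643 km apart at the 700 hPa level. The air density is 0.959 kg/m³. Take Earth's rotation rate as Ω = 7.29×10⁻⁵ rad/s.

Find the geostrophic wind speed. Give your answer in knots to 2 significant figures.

29 knots

Coriolis parameter at 42°S:
f = 2Ω sin φ = 2 × 7.29×10⁻⁵ × sin 42° = 9.76×10⁻⁵ s⁻¹
Pressure gradient: |∂P/∂n| = 900 Pa / 643000 m = 1.40×10⁻³ Pa/m
Geostrophic balance (pressure-gradient force = Coriolis force):
V_g = (1/(fρ)) |∂P/∂n| = 1.40×10⁻³ / (9.76×10⁻⁵ × 0.959) = 15.0 m/s
Converting: 15.0 m/s × 1.944 = 29 knots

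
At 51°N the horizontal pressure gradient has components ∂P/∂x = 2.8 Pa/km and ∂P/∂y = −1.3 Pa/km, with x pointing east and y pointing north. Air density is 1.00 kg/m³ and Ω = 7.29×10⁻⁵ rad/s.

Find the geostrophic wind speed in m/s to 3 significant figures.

27.2 m/s

Coriolis parameter at 51°N:
f = 2Ω sin φ = 2 × 7.29×10⁻⁵ × sin 51° = 1.13×10⁻⁴ s⁻¹
Component geostrophic relations (x east, y north):
u_g = −(1/(fρ)) ∂P/∂y,  v_g = (1/(fρ)) ∂P/∂x
u_g = −(−1.3×10⁻³)/(1.13×10⁻⁴ × 1.00) = 11.5 m/s;  v_g = (2.8×10⁻³)/(1.13×10⁻⁴ × 1.00) = 24.7 m/s
|V_g| = √(u_g² + v_g²) = 27.2 m/s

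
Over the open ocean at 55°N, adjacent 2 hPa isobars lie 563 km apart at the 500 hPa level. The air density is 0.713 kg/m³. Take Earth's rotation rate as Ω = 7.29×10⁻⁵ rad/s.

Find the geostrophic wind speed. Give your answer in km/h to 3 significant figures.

15.0 km/h

Coriolis parameter at 55°N:
f = 2Ω sin φ = 2 × 7.29×10⁻⁵ × sin 55° = 1.19×10⁻⁴ s⁻¹
Pressure gradient: |∂P/∂n| = 200 Pa / 563000 m = 3.55×10⁻⁴ Pa/m
Geostrophic balance (pressure-gradient force = Coriolis force):
V_g = (1/(fρ)) |∂P/∂n| = 3.55×10⁻⁴ / (1.19×10⁻⁴ × 0.713) = 4.17 m/s
Converting: 4.17 m/s × 3.6 = 15.0 km/h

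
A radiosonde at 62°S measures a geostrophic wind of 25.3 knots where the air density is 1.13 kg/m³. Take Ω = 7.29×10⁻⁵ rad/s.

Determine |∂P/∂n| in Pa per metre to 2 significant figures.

1.9×10⁻³ Pa/m

Coriolis parameter at 62°S:
f = 2Ω sin φ = 2 × 7.29×10⁻⁵ × sin 62° = 1.29×10⁻⁴ s⁻¹
Wind speed in SI: 25.3 knots = 13.0 m/s
Geostrophic balance rearranged: |∂P/∂n| = f ρ V_g
|∂P/∂n| = 1.29×10⁻⁴ × 1.13 × 13.0 = 1.89×10⁻³ Pa/m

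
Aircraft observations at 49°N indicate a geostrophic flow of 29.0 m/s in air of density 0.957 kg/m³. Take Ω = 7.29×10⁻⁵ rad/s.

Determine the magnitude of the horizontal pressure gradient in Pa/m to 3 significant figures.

3.05×10⁻³ Pa/m

Coriolis parameter at 49°N:
f = 2Ω sin φ = 2 × 7.29×10⁻⁵ × sin 49° = 1.10×10⁻⁴ s⁻¹
Geostrophic balance rearranged: |∂P/∂n| = f ρ V_g
|∂P/∂n| = 1.10×10⁻⁴ × 0.957 × 29.0 = 3.05×10⁻³ Pa/m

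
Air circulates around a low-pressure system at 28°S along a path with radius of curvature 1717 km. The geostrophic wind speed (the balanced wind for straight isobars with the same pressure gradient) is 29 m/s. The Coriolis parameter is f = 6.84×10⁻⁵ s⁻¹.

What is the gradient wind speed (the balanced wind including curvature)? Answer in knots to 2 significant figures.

47 knots

Around a low, centrifugal force acts outward with Coriolis, so pressure-gradient force balances both:
(1/ρ)|∂P/∂n| = fV + V²/R  →  V² + fR·V − fR·V_g = 0
With fR = 6.84×10⁻⁵ × 1717×10³ m = 117 m/s:
V = [−fR + √((fR)² + 4 fR V_g)]/2 = [−117 + √(117² + 4×117×29)]/2 = 24.1 m/s
Subgeostrophic (V < V_g = 29 m/s), as expected around a low.
Converting: 24.1 m/s × 1.944 = 47 knots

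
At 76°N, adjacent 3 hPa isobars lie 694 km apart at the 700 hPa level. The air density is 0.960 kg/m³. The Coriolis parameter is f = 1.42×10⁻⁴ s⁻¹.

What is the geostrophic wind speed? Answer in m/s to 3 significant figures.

Pressure gradient: |∂P/∂n| = 300 Pa / 694000 m = 4.32×10⁻⁴ Pa/m
Geostrophic balance (pressure-gradient force = Coriolis force):
V_g = (1/(fρ)) |∂P/∂n| = 4.32×10⁻⁴ / (1.42×10⁻⁴ × 0.960) = 3.17 m/s

3.17 m/s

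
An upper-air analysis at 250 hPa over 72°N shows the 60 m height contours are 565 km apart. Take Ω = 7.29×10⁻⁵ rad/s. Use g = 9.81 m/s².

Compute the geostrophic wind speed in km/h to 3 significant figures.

Coriolis parameter at 72°N:
f = 2Ω sin φ = 2 × 7.29×10⁻⁵ × sin 72° = 1.39×10⁻⁴ s⁻¹
Height gradient: |∂Z/∂n| = 60 m / 565000 m = 1.06×10⁻⁴
On a pressure surface, geostrophic balance gives V_g = (g/f)|∂Z/∂n|:
V_g = 9.81 × 1.06×10⁻⁴ / 1.39×10⁻⁴ = 7.51 m/s
Converting: 7.51 m/s × 3.6 = 27.0 km/h

27.0 km/h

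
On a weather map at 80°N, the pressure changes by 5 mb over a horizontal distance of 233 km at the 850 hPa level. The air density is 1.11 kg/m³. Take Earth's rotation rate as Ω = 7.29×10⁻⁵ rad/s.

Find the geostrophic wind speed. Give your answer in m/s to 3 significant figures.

13.5 m/s

Coriolis parameter at 80°N:
f = 2Ω sin φ = 2 × 7.29×10⁻⁵ × sin 80° = 1.44×10⁻⁴ s⁻¹
Pressure gradient: |∂P/∂n| = 500 Pa / 233000 m = 2.15×10⁻³ Pa/m
Geostrophic balance (pressure-gradient force = Coriolis force):
V_g = (1/(fρ)) |∂P/∂n| = 2.15×10⁻³ / (1.44×10⁻⁴ × 1.11) = 13.5 m/s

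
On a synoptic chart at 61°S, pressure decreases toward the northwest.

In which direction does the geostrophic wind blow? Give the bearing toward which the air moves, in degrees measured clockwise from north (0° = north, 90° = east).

225°

The pressure-gradient force points toward the northwest (bearing 315°).
Geostrophic balance: in the Southern Hemisphere the Coriolis force deflects motion to the left, so the geostrophic wind blows 90° to the left of the pressure-gradient force (low pressure on the right).
Rotating 315° by 90° counterclockwise gives 225° — the wind blows toward the southwest.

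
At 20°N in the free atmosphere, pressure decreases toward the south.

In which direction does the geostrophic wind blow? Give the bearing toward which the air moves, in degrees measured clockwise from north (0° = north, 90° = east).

The pressure-gradient force points toward the south (bearing 180°).
Geostrophic balance: in the Northern Hemisphere the Coriolis force deflects motion to the right, so the geostrophic wind blows 90° to the right of the pressure-gradient force (low pressure on the left).
Rotating 180° by 90° clockwise gives 270° — the wind blows toward the west.

270°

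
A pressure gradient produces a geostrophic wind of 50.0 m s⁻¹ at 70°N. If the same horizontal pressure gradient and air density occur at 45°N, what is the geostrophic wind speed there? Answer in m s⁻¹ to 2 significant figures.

66 m s⁻¹

With the same pressure gradient and density, V_g ∝ 1/f ∝ 1/sin φ.
V₂ = V₁ · sin φ₁ / sin φ₂ = 50.0 × sin 70° / sin 45°
V₂ = 50.0 × 0.9397/0.7071 = 66 m s⁻¹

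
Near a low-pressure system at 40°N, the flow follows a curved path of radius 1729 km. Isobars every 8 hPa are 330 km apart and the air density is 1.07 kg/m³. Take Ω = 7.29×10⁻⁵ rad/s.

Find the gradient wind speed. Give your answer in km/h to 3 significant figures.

76.9 km/h

Coriolis parameter at 40°N:
f = 2Ω sin φ = 2 × 7.29×10⁻⁵ × sin 40° = 9.37×10⁻⁵ s⁻¹
Pressure gradient: |∂P/∂n| = 800 Pa / 330000 m = 2.42×10⁻³ Pa/m
Geostrophic speed: V_g = |∂P/∂n|/(fρ) = 2.42×10⁻³/(9.37×10⁻⁵ × 1.07) = 24.2 m/s
Around a low, centrifugal force acts outward with Coriolis, so pressure-gradient force balances both:
(1/ρ)|∂P/∂n| = fV + V²/R  →  V² + fR·V − fR·V_g = 0
With fR = 9.37×10⁻⁵ × 1729×10³ m = 162 m/s:
V = [−fR + √((fR)² + 4 fR V_g)]/2 = [−162 + √(162² + 4×162×24.2)]/2 = 21.4 m/s
Subgeostrophic (V < V_g = 24.2 m/s), as expected around a low.
Converting: 21.4 m/s × 3.6 = 76.9 km/h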